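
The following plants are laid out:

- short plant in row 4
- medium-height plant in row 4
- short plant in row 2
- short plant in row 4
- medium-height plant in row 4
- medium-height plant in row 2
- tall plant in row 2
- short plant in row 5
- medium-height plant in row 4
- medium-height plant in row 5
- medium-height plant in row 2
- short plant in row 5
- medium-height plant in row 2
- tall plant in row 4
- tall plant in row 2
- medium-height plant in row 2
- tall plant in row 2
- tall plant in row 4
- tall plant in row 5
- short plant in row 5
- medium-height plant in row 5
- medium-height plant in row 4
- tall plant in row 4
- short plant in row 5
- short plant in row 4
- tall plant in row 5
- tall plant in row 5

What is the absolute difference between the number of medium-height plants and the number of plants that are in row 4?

0

medium-height plants: 10. plants in row 4: 10.
|10 − 10| = 10 − 10 = 0.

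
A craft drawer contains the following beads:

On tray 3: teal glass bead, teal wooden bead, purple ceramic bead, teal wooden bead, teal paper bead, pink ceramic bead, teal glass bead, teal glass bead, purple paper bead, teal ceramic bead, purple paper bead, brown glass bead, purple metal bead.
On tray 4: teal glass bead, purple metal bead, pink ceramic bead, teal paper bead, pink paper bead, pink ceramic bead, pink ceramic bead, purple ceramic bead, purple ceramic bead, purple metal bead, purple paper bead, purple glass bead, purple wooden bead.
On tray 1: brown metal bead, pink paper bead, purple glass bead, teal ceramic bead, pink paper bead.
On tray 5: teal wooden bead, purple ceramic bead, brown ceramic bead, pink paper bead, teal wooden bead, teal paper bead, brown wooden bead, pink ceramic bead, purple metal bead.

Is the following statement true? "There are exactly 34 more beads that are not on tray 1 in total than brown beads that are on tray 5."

False

|beads that are not on tray 1| = 35.
|brown beads on tray 5| = 2.
The claim requires 35 − 2 (= 33) to equal 34, which does not hold.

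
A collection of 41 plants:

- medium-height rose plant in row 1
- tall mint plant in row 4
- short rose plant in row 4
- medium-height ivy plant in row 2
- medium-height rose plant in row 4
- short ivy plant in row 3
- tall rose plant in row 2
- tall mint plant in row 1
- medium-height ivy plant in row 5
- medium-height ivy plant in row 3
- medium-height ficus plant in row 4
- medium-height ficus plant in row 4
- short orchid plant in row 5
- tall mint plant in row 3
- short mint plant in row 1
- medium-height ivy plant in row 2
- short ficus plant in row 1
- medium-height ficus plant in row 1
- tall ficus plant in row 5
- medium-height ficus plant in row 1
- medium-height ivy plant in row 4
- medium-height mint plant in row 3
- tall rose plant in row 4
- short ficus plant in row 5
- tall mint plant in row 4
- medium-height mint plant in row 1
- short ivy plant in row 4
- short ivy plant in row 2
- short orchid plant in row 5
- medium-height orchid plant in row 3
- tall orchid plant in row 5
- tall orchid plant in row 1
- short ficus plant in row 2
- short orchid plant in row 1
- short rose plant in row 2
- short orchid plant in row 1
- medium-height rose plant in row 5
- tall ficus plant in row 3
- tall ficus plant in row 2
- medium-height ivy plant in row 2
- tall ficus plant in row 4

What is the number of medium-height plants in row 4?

4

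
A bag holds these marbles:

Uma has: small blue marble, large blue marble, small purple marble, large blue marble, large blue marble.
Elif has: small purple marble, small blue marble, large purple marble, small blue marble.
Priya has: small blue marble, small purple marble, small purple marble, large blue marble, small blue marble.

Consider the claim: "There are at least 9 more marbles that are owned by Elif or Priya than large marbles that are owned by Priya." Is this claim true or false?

|marbles owned by Elif or Priya| = 9.
|large marbles owned by Priya| = 1.
The claim requires 9 − 1 = 8 ≥ 9, which does not hold.

False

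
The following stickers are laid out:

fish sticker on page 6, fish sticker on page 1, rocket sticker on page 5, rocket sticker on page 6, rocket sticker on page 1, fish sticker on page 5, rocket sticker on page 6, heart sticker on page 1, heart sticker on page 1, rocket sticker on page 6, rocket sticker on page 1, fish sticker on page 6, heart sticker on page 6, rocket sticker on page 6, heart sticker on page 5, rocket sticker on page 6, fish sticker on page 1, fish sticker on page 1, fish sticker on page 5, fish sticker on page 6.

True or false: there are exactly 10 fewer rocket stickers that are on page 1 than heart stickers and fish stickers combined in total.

True

rocket stickers on page 1: 2.
heart stickers: 4; fish stickers: 8; combined: 4 + 8 = 12.
The claim requires 12 − 2 (= 10) to equal 10, which holds.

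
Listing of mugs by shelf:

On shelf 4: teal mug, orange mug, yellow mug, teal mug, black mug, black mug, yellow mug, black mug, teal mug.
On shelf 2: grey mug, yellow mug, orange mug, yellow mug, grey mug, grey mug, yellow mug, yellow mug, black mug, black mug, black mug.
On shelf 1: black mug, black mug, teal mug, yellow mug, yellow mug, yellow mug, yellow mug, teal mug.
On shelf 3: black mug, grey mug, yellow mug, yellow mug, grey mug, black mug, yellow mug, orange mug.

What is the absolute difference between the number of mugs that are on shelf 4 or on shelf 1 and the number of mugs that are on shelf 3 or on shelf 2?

mugs on shelf 4 or on shelf 1: 17. mugs on shelf 3 or on shelf 2: 19.
|17 − 19| = 19 − 17 = 2.

2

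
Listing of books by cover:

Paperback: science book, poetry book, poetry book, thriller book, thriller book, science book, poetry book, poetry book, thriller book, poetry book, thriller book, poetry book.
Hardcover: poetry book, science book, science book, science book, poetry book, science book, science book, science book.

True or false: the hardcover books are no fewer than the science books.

|hardcover books| = 8.
|science books| = 8.
The claim requires 8 ≥ 8, which holds.

True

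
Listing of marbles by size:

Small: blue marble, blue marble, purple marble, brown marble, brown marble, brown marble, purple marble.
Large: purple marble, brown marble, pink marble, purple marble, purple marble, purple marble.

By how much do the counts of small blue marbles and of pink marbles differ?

small blue marbles: 2. pink marbles: 1.
|2 − 1| = 2 − 1 = 1.

1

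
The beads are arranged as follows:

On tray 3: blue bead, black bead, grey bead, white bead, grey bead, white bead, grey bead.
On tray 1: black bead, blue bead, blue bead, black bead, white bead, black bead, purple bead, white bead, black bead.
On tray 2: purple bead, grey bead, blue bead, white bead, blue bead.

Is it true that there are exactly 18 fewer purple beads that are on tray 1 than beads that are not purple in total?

|purple beads on tray 1| = 1.
|beads that are not purple| = 19.
The claim requires 19 − 1 (= 18) to equal 18, which holds.

True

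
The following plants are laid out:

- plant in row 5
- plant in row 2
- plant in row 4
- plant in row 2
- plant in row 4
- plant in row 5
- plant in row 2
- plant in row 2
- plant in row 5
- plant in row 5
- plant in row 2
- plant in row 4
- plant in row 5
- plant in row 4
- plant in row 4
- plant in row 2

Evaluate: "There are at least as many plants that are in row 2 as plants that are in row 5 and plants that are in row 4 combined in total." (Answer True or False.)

plants in row 2: 6.
plants in row 5: 5; plants in row 4: 5; combined: 5 + 5 = 10.
The claim requires 6 ≥ 10, which does not hold.

False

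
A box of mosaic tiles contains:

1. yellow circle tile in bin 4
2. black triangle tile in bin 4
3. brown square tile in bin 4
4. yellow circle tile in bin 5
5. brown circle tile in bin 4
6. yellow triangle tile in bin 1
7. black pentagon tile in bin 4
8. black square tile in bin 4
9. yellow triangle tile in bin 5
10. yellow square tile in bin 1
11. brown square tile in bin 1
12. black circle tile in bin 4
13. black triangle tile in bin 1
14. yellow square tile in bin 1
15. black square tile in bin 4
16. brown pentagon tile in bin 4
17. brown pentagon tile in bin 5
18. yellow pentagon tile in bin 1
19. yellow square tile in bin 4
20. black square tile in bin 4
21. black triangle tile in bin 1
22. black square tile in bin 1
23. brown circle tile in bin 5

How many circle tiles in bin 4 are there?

3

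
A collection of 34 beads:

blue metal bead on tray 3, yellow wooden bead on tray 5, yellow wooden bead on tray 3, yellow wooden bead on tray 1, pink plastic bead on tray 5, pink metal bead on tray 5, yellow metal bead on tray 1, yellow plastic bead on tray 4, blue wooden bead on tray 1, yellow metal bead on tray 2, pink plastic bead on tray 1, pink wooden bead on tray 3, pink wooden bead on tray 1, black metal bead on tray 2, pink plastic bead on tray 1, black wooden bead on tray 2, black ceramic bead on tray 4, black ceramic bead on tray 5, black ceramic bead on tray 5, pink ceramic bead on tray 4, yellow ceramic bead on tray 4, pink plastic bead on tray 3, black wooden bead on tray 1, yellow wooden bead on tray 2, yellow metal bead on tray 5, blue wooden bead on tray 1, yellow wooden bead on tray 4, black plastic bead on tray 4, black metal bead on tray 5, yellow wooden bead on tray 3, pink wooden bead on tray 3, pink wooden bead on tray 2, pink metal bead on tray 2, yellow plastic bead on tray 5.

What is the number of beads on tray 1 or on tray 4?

14

on tray 1: 8; on tray 4: 6; together 8 + 6 = 14.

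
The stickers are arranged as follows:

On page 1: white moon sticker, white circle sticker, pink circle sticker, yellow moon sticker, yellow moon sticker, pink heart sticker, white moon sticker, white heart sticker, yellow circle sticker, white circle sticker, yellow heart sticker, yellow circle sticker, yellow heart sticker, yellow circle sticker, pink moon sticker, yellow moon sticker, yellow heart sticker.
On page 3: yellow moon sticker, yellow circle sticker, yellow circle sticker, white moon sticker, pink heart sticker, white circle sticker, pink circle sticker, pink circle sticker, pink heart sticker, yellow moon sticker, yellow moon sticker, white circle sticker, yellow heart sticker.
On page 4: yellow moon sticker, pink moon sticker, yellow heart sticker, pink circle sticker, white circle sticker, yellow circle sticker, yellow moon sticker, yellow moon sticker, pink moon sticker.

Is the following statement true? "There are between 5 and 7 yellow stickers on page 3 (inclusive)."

True

yellow stickers on page 3: 6.
The claim requires 5 ≤ 6 ≤ 7, which holds.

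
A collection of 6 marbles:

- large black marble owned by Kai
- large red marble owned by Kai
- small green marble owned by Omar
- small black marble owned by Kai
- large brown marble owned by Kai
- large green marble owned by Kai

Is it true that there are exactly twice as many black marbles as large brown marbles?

True

black marbles: 2.
large brown marbles: 1.
The claim requires 2 = 2 × 1 = 2, which holds.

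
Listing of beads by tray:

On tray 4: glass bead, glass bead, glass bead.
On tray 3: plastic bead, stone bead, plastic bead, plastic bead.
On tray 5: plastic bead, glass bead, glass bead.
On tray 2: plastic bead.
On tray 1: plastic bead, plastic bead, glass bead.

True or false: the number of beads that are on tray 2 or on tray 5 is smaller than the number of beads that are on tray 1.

False

|beads on tray 2 or on tray 5| = 4.
|beads on tray 1| = 3.
The claim requires 4 < 3, which does not hold.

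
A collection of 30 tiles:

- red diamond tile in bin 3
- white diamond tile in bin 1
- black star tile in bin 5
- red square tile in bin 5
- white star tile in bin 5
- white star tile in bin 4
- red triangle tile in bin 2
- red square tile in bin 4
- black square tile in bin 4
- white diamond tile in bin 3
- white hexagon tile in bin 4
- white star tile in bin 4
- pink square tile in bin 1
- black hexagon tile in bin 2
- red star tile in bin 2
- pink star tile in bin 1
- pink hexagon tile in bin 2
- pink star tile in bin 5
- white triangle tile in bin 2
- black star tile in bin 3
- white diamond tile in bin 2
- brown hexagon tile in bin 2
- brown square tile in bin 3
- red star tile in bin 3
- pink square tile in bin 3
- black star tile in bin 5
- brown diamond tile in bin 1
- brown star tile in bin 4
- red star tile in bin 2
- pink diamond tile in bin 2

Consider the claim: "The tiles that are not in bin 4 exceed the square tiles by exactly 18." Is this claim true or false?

True

|tiles that are not in bin 4| = 24.
|square tiles| = 6.
The claim requires 24 − 6 (= 18) to equal 18, which holds.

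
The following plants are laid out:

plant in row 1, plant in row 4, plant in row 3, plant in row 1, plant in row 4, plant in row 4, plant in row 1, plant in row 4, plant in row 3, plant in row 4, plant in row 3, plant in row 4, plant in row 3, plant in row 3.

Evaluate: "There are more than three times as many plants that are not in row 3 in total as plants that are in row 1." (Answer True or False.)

plants that are not in row 3: 9.
plants in row 1: 3.
The claim requires 9 > 3 × 3 = 9, which does not hold.

False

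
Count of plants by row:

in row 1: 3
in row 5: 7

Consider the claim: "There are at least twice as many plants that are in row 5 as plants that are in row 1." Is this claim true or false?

There are 7 plants in row 5.
There are 3 plants in row 1.
The claim requires 7 ≥ 2 × 3 = 6, which holds.

True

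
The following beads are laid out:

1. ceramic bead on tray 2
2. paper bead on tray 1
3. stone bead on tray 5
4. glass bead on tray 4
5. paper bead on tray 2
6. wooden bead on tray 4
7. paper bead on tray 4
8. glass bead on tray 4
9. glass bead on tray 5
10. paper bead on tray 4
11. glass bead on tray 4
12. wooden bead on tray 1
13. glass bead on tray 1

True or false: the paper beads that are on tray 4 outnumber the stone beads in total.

True

There are 2 paper beads on tray 4.
There is 1 stone bead.
The claim requires 2 > 1, which holds.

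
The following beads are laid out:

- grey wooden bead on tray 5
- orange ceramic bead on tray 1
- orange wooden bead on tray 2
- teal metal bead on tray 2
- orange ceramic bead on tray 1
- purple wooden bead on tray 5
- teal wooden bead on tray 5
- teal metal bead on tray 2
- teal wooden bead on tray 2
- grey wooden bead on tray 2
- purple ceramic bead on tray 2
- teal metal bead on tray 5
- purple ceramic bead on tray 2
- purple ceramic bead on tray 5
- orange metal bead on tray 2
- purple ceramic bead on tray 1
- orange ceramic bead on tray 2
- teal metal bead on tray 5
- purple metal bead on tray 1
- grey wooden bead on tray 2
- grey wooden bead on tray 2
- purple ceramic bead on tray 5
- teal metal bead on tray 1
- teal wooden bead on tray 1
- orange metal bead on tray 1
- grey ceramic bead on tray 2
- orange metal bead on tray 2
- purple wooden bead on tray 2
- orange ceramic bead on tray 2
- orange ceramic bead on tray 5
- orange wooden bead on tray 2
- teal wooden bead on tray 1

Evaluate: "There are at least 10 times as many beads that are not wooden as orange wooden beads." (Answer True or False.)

True

beads that are not wooden: 20.
orange wooden beads: 2.
The claim requires 20 ≥ 10 × 2 = 20, which holds.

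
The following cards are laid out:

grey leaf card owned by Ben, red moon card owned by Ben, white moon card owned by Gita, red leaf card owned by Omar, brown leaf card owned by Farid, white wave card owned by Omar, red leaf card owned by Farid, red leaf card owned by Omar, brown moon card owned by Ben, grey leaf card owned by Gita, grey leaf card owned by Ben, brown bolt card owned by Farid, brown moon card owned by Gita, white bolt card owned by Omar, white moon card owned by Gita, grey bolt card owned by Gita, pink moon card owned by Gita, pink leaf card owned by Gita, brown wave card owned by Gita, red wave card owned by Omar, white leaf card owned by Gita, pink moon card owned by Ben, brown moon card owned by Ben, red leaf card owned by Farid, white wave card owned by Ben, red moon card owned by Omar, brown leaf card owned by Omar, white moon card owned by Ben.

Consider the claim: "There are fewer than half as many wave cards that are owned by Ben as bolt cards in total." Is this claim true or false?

True

wave cards owned by Ben: 1.
bolt cards: 3.
The claim requires 2 × 1 = 2 < 3, which holds.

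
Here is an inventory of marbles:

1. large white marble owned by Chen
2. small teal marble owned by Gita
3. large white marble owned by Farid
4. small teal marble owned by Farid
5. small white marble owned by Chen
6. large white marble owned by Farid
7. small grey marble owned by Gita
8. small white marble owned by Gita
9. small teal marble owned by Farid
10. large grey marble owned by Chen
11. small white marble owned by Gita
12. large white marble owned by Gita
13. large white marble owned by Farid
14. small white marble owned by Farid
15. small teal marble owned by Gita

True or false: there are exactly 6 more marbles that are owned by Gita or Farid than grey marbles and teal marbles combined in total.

True

|marbles owned by Gita or Farid| = 12.
grey marbles: 2; teal marbles: 4; combined: 2 + 4 = 6.
The claim requires 12 − 6 (= 6) to equal 6, which holds.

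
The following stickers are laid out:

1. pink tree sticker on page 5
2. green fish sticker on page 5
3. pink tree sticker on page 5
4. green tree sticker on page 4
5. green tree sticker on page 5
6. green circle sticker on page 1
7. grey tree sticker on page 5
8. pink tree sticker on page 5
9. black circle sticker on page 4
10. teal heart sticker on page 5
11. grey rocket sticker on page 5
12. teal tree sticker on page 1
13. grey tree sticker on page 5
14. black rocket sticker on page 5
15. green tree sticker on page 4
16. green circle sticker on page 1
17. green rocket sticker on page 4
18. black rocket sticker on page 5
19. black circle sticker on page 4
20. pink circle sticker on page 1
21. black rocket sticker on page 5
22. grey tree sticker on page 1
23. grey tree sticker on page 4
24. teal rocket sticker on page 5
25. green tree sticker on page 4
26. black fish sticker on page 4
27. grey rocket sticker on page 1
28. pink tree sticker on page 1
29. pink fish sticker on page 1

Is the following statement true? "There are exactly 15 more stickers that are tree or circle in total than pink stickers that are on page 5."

True

|stickers that are tree or circle| = 18.
|pink stickers on page 5| = 3.
The claim requires 18 − 3 (= 15) to equal 15, which holds.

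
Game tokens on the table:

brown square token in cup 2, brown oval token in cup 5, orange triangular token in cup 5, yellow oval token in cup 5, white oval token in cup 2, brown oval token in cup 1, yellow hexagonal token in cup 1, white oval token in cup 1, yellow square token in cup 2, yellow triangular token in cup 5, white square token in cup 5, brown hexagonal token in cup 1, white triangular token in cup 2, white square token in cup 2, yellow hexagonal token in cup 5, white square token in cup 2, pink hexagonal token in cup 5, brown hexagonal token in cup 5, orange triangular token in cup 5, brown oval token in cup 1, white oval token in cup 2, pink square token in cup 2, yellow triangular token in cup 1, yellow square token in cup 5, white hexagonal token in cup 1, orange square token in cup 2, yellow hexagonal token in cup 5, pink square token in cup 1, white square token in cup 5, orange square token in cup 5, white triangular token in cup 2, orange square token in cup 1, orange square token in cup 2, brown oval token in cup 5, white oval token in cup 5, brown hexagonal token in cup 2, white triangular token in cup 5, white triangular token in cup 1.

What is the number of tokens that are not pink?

35

Total tokens: 38; with the excluded value: 3; remaining 38 − 3 = 35.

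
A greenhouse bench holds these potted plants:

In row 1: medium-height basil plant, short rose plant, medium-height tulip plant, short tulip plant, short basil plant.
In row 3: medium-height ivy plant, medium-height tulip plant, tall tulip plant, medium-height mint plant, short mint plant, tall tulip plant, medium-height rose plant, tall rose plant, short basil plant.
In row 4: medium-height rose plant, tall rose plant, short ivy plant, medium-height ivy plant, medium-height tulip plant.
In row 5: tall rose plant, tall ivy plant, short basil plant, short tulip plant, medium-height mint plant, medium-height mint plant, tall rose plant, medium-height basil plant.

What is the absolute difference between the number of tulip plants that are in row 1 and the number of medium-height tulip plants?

tulip plants in row 1: 2. medium-height tulip plants: 3.
|2 − 3| = 3 − 2 = 1.

1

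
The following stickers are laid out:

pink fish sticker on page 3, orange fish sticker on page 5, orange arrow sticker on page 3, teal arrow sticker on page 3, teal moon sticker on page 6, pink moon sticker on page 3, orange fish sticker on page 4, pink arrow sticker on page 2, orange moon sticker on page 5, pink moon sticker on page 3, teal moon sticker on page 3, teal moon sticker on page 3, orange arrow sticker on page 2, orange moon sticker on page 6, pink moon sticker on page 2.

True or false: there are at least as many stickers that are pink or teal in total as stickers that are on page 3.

There are 9 stickers that are pink or teal.
There are 7 stickers on page 3.
The claim requires 9 ≥ 7, which holds.

True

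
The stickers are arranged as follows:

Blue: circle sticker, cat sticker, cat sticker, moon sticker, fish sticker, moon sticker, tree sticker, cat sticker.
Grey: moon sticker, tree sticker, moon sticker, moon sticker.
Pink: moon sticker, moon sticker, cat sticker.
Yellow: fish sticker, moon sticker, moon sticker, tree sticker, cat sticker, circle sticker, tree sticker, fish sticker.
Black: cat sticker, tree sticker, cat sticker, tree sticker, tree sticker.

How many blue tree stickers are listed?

1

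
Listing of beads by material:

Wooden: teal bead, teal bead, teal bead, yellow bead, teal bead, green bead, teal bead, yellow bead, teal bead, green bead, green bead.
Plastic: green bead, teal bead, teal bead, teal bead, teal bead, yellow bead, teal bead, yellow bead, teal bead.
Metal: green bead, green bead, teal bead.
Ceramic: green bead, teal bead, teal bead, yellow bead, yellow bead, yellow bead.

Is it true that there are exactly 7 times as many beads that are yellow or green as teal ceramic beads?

|beads that are yellow or green| = 14.
|teal ceramic beads| = 2.
The claim requires 14 = 7 × 2 = 14, which holds.

True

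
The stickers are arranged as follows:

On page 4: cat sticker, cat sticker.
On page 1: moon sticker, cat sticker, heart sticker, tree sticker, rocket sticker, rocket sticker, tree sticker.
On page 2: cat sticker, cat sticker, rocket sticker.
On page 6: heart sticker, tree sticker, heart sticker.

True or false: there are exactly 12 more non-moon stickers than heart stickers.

non-moon stickers: 14.
heart stickers: 3.
The claim requires 14 − 3 (= 11) to equal 12, which does not hold.

False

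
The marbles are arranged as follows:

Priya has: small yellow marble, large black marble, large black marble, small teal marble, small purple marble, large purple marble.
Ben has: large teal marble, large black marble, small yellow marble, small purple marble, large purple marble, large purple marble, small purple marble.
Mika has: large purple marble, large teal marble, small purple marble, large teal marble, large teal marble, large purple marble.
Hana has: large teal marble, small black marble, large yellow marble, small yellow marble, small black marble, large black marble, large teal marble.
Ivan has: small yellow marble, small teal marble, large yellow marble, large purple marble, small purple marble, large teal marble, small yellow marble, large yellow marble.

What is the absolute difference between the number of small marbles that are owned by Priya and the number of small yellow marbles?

small marbles owned by Priya: 3. small yellow marbles: 5.
|3 − 5| = 5 − 3 = 2.

2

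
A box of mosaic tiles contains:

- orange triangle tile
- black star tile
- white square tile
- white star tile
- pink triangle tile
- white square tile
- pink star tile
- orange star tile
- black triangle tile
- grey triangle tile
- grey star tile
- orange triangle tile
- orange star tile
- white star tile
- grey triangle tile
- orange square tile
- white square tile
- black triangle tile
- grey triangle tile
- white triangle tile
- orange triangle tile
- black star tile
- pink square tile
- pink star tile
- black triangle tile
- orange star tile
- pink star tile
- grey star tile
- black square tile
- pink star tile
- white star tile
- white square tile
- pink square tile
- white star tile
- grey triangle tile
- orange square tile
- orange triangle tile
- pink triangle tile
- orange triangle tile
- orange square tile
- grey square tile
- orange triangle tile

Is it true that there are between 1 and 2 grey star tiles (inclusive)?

True

|grey star tiles| = 2.
The claim requires 1 ≤ 2 ≤ 2, which holds.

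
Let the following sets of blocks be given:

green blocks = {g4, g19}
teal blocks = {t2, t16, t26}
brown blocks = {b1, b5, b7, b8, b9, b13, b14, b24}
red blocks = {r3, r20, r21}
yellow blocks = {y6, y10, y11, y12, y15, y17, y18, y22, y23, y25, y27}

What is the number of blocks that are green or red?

green: 2; red: 3; together 2 + 3 = 5.

5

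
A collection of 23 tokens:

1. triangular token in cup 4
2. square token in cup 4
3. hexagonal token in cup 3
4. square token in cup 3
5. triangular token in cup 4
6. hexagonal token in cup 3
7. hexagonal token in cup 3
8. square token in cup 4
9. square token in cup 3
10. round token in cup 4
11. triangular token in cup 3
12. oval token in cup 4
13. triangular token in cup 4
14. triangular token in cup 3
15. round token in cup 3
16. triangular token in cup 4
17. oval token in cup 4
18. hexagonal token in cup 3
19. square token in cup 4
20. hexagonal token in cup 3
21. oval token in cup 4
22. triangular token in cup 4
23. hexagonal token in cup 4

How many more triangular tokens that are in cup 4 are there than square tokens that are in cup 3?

triangular tokens in cup 4: 5.
square tokens in cup 3: 2.
5 − 2 = 3.

3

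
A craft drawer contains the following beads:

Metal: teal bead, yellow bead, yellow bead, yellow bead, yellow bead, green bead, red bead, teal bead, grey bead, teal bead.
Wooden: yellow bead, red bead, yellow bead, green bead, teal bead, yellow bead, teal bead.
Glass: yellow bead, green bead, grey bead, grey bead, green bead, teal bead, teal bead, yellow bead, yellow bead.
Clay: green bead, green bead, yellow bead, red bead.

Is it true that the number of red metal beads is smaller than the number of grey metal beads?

False

There is 1 red metal bead.
There is 1 grey metal bead.
The claim requires 1 < 1, which does not hold.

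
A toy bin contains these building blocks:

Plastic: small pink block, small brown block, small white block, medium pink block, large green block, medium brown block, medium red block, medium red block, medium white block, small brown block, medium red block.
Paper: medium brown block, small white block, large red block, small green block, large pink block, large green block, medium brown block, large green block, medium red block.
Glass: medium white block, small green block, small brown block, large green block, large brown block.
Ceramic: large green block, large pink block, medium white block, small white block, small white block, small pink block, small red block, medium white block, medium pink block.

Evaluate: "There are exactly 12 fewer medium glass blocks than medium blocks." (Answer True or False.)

True

medium glass blocks: 1.
medium blocks: 13.
The claim requires 13 − 1 (= 12) to equal 12, which holds.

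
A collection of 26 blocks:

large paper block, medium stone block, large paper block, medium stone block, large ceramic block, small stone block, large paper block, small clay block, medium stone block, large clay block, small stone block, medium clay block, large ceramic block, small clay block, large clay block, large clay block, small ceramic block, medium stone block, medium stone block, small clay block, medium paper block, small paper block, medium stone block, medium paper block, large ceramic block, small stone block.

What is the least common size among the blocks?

Counts by size: large 9, medium 9, small 8.
The minimum is 8, held uniquely by small.

small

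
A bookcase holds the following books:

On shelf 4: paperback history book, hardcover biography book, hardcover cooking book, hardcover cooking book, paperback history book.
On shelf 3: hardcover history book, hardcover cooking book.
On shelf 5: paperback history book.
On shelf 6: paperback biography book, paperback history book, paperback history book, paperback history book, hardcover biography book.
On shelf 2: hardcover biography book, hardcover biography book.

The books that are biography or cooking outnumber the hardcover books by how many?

0

books that are biography or cooking: 8.
hardcover books: 8.
8 − 8 = 0.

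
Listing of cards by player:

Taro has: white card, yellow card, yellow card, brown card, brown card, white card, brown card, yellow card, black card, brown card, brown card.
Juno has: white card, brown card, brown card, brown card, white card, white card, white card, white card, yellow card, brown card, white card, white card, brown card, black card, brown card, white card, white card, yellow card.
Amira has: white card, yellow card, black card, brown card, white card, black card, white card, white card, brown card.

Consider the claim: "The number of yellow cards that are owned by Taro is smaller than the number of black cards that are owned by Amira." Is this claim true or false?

yellow cards owned by Taro: 3.
black cards owned by Amira: 2.
The claim requires 3 < 2, which does not hold.

False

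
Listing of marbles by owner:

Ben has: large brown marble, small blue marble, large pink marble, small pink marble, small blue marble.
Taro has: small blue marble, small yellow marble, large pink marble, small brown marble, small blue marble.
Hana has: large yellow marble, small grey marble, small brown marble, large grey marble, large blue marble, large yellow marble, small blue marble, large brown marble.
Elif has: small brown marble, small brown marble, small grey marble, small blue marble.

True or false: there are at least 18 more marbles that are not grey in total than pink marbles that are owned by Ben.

|marbles that are not grey| = 19.
|pink marbles owned by Ben| = 2.
The claim requires 19 − 2 = 17 ≥ 18, which does not hold.

False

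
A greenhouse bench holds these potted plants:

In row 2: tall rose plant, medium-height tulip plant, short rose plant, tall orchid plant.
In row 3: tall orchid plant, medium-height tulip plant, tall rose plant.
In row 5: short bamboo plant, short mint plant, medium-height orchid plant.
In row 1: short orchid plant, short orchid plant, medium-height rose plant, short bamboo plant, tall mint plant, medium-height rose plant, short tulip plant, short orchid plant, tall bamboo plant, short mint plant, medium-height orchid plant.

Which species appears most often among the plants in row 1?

orchid

Counts by species (restricted to plants in row 1): orchid 4, mint 2, rose 2, bamboo 2, tulip 1.
The maximum is 4, held uniquely by orchid.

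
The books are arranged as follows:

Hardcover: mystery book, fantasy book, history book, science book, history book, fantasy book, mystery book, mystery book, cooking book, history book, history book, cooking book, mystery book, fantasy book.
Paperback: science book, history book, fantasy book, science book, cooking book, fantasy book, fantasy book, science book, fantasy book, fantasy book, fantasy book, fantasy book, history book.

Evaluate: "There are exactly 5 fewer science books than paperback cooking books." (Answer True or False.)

False

science books: 4.
paperback cooking books: 1.
The claim requires 1 − 4 (= -3) to equal 5, which does not hold.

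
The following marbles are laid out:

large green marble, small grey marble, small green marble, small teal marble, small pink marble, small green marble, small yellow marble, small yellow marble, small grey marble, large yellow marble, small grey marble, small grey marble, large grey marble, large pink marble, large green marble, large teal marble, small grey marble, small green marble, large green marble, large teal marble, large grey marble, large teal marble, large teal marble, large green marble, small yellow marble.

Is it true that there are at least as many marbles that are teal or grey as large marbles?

marbles that are teal or grey: 12.
large marbles: 12.
The claim requires 12 ≥ 12, which holds.

True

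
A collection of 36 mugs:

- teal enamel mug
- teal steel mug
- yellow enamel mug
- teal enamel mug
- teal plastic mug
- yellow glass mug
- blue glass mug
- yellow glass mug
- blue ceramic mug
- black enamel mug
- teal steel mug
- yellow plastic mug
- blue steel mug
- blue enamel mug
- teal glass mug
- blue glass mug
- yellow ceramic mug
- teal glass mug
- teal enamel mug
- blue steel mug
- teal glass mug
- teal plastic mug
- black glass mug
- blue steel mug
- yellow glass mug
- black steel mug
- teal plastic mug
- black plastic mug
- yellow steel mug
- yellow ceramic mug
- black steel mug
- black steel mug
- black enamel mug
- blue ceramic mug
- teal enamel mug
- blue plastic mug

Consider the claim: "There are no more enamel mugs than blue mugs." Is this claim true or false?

True

|enamel mugs| = 8.
|blue mugs| = 9.
The claim requires 8 ≤ 9, which holds.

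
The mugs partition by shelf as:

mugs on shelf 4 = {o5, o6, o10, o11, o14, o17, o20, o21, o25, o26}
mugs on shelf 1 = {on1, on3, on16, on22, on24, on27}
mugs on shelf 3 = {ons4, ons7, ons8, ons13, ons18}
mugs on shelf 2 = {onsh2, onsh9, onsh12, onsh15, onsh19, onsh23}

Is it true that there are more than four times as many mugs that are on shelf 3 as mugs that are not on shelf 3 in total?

mugs on shelf 3: 5.
mugs that are not on shelf 3: 22.
The claim requires 5 > 4 × 22 = 88, which does not hold.

False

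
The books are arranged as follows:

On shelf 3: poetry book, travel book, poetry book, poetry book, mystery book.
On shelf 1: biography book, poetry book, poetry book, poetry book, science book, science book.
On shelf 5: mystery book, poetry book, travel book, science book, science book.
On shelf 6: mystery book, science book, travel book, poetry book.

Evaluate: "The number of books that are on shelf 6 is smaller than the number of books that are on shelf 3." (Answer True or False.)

books on shelf 6: 4.
books on shelf 3: 5.
The claim requires 4 < 5, which holds.

True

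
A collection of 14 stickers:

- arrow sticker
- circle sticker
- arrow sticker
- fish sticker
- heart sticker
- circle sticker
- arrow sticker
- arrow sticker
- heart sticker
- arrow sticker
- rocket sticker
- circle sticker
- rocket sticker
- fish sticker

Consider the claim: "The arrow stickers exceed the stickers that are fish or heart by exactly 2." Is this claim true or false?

False

There are 5 arrow stickers.
There are 4 stickers that are fish or heart.
The claim requires 5 − 4 (= 1) to equal 2, which does not hold.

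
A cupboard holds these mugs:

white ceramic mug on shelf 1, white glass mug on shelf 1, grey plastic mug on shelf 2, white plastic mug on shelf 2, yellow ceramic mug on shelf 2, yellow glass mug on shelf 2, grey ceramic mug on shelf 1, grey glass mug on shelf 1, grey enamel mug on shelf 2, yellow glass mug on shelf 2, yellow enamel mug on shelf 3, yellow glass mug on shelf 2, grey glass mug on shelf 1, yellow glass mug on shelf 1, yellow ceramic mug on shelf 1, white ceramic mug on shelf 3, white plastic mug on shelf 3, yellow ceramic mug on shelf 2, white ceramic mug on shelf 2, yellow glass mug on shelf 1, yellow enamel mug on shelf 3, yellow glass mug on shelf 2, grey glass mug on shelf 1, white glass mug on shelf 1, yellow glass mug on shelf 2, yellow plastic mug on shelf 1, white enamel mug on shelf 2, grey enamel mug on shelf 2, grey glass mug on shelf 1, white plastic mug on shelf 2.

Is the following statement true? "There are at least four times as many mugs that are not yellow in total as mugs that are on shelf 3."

True

|mugs that are not yellow| = 17.
|mugs on shelf 3| = 4.
The claim requires 17 ≥ 4 × 4 = 16, which holds.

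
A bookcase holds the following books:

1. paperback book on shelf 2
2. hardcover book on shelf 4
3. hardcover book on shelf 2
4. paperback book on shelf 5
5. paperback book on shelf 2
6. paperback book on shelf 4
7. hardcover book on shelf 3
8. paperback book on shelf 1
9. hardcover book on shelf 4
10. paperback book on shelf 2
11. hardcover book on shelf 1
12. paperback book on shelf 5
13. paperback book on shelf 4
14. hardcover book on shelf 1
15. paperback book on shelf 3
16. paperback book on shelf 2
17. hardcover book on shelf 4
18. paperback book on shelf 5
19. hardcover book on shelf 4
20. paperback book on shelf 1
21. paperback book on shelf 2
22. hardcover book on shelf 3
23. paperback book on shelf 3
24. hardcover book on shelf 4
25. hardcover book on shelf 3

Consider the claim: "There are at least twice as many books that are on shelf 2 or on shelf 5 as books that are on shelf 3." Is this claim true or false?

False

books on shelf 2 or on shelf 5: 9.
books on shelf 3: 5.
The claim requires 9 ≥ 2 × 5 = 10, which does not hold.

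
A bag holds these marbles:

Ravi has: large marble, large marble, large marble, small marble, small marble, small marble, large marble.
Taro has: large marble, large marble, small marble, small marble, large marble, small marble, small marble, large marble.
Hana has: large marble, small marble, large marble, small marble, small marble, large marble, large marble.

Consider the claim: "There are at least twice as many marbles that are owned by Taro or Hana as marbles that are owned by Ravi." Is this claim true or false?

Count of marbles owned by Taro or Hana: 15.
Count of marbles owned by Ravi: 7.
The claim requires 15 ≥ 2 × 7 = 14, which holds.

True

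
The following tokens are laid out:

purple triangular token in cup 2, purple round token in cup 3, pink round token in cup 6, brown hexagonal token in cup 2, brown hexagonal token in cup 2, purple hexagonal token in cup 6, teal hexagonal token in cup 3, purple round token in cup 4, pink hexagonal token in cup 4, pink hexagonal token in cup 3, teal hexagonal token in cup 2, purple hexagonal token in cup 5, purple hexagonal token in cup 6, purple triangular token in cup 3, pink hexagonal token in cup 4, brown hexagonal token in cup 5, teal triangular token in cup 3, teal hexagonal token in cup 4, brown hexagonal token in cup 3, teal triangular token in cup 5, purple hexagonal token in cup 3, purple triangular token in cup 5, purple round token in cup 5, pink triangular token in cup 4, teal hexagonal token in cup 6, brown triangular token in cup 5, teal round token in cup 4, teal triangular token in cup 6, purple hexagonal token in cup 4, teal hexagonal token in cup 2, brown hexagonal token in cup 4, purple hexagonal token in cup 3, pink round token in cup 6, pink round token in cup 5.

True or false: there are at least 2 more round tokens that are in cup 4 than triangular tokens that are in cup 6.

|round tokens in cup 4| = 2.
|triangular tokens in cup 6| = 1.
The claim requires 2 − 1 = 1 ≥ 2, which does not hold.

False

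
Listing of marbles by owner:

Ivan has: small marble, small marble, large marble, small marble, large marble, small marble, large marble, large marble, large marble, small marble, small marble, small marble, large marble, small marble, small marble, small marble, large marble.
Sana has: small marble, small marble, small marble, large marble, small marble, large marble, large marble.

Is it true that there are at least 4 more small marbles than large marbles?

small marbles: 14.
large marbles: 10.
The claim requires 14 − 10 = 4 ≥ 4, which holds.

True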